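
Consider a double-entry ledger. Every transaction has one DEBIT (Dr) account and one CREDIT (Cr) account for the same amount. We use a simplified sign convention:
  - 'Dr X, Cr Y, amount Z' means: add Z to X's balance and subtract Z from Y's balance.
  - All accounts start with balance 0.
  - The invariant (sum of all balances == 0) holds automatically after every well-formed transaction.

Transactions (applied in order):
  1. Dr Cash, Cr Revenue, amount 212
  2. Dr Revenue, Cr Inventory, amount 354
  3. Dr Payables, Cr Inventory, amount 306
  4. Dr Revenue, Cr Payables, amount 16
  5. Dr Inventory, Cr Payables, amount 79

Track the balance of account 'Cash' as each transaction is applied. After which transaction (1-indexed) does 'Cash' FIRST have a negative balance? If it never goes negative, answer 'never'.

After txn 1: Cash=212
After txn 2: Cash=212
After txn 3: Cash=212
After txn 4: Cash=212
After txn 5: Cash=212

Answer: never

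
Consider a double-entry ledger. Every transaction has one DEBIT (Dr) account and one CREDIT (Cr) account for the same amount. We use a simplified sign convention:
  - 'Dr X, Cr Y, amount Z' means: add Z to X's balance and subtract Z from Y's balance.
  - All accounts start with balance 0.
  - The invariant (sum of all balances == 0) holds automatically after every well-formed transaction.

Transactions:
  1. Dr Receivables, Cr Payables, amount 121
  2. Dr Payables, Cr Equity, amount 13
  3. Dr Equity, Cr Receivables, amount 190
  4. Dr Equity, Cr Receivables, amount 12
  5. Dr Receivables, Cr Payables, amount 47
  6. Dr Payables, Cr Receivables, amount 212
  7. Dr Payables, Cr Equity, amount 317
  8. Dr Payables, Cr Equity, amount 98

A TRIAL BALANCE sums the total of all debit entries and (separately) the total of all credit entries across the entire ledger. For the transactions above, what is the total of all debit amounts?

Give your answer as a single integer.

Txn 1: debit+=121
Txn 2: debit+=13
Txn 3: debit+=190
Txn 4: debit+=12
Txn 5: debit+=47
Txn 6: debit+=212
Txn 7: debit+=317
Txn 8: debit+=98
Total debits = 1010

Answer: 1010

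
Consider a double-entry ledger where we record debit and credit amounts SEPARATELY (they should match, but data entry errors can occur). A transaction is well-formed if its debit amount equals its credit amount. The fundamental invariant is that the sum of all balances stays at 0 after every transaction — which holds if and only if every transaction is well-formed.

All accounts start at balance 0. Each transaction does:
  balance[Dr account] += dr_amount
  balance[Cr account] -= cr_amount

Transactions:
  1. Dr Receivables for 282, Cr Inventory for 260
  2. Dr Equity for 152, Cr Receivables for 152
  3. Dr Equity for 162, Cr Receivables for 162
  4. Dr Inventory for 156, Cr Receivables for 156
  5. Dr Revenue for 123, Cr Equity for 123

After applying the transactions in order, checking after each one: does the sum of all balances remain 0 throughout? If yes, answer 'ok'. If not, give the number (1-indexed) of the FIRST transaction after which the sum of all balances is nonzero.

Answer: 1

Derivation:
After txn 1: dr=282 cr=260 sum_balances=22
After txn 2: dr=152 cr=152 sum_balances=22
After txn 3: dr=162 cr=162 sum_balances=22
After txn 4: dr=156 cr=156 sum_balances=22
After txn 5: dr=123 cr=123 sum_balances=22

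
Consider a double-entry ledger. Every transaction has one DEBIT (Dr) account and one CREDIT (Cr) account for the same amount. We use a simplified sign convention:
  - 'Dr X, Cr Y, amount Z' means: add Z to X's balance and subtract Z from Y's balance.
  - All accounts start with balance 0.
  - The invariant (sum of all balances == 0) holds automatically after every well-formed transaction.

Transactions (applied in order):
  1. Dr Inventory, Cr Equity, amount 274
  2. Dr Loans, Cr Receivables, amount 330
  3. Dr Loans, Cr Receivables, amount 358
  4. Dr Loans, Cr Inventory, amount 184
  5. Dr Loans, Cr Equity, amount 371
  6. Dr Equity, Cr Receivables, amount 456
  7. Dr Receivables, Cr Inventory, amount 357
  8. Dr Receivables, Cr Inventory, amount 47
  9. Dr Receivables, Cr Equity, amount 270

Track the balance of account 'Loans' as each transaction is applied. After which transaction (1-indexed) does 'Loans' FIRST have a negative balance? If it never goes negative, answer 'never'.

Answer: never

Derivation:
After txn 1: Loans=0
After txn 2: Loans=330
After txn 3: Loans=688
After txn 4: Loans=872
After txn 5: Loans=1243
After txn 6: Loans=1243
After txn 7: Loans=1243
After txn 8: Loans=1243
After txn 9: Loans=1243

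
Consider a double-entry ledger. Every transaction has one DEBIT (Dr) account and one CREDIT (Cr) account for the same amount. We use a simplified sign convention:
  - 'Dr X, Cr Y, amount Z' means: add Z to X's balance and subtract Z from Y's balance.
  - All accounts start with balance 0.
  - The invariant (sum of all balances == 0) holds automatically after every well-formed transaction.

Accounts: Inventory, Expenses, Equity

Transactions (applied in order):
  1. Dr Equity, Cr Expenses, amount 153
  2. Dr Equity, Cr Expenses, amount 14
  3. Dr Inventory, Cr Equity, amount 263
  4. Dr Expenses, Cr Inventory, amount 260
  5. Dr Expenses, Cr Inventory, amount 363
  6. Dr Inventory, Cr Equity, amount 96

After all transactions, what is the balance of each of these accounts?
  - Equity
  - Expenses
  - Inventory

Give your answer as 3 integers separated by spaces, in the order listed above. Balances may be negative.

After txn 1 (Dr Equity, Cr Expenses, amount 153): Equity=153 Expenses=-153
After txn 2 (Dr Equity, Cr Expenses, amount 14): Equity=167 Expenses=-167
After txn 3 (Dr Inventory, Cr Equity, amount 263): Equity=-96 Expenses=-167 Inventory=263
After txn 4 (Dr Expenses, Cr Inventory, amount 260): Equity=-96 Expenses=93 Inventory=3
After txn 5 (Dr Expenses, Cr Inventory, amount 363): Equity=-96 Expenses=456 Inventory=-360
After txn 6 (Dr Inventory, Cr Equity, amount 96): Equity=-192 Expenses=456 Inventory=-264

Answer: -192 456 -264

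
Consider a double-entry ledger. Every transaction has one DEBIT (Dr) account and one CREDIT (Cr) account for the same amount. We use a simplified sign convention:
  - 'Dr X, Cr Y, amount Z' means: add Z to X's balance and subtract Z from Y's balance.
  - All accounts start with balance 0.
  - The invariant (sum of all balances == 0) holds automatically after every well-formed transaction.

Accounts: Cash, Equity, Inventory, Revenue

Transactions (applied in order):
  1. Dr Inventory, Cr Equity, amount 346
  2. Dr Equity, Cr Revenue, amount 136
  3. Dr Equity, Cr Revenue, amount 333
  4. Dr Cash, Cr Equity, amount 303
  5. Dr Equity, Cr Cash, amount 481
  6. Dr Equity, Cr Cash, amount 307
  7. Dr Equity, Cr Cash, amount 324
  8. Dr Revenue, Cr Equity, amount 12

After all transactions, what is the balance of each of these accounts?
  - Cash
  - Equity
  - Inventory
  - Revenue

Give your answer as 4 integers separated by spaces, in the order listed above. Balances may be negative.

After txn 1 (Dr Inventory, Cr Equity, amount 346): Equity=-346 Inventory=346
After txn 2 (Dr Equity, Cr Revenue, amount 136): Equity=-210 Inventory=346 Revenue=-136
After txn 3 (Dr Equity, Cr Revenue, amount 333): Equity=123 Inventory=346 Revenue=-469
After txn 4 (Dr Cash, Cr Equity, amount 303): Cash=303 Equity=-180 Inventory=346 Revenue=-469
After txn 5 (Dr Equity, Cr Cash, amount 481): Cash=-178 Equity=301 Inventory=346 Revenue=-469
After txn 6 (Dr Equity, Cr Cash, amount 307): Cash=-485 Equity=608 Inventory=346 Revenue=-469
After txn 7 (Dr Equity, Cr Cash, amount 324): Cash=-809 Equity=932 Inventory=346 Revenue=-469
After txn 8 (Dr Revenue, Cr Equity, amount 12): Cash=-809 Equity=920 Inventory=346 Revenue=-457

Answer: -809 920 346 -457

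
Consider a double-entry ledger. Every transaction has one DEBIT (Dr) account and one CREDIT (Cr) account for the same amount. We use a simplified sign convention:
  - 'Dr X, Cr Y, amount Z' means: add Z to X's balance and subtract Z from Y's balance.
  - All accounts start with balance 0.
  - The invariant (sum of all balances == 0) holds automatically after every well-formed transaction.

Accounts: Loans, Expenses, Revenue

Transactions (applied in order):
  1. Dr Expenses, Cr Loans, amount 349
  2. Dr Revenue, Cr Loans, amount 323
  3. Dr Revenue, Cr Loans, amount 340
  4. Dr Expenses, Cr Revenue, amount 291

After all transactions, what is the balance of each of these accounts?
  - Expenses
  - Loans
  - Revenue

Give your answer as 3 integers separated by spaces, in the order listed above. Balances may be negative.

Answer: 640 -1012 372

Derivation:
After txn 1 (Dr Expenses, Cr Loans, amount 349): Expenses=349 Loans=-349
After txn 2 (Dr Revenue, Cr Loans, amount 323): Expenses=349 Loans=-672 Revenue=323
After txn 3 (Dr Revenue, Cr Loans, amount 340): Expenses=349 Loans=-1012 Revenue=663
After txn 4 (Dr Expenses, Cr Revenue, amount 291): Expenses=640 Loans=-1012 Revenue=372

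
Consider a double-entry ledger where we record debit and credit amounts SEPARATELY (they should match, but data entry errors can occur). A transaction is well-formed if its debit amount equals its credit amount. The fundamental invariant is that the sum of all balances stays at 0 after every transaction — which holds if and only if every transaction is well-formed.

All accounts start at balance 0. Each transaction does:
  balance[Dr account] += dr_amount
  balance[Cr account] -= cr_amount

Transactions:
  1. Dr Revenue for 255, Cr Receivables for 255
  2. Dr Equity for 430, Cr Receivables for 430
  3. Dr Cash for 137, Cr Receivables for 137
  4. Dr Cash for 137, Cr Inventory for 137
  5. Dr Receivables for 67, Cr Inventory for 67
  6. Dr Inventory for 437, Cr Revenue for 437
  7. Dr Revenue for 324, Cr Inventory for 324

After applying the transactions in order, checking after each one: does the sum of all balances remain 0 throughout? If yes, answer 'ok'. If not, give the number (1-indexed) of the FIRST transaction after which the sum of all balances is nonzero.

After txn 1: dr=255 cr=255 sum_balances=0
After txn 2: dr=430 cr=430 sum_balances=0
After txn 3: dr=137 cr=137 sum_balances=0
After txn 4: dr=137 cr=137 sum_balances=0
After txn 5: dr=67 cr=67 sum_balances=0
After txn 6: dr=437 cr=437 sum_balances=0
After txn 7: dr=324 cr=324 sum_balances=0

Answer: ok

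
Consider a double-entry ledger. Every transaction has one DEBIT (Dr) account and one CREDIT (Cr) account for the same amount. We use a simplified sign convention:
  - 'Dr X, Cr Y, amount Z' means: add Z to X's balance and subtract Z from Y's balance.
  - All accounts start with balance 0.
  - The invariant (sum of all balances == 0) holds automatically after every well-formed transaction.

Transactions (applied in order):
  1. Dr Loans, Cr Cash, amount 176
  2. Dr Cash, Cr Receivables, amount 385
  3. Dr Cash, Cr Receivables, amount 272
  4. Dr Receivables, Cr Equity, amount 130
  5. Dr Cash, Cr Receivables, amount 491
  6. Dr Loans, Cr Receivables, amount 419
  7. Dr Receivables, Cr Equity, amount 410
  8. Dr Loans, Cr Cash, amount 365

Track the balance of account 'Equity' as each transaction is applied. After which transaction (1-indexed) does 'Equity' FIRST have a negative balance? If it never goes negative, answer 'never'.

After txn 1: Equity=0
After txn 2: Equity=0
After txn 3: Equity=0
After txn 4: Equity=-130

Answer: 4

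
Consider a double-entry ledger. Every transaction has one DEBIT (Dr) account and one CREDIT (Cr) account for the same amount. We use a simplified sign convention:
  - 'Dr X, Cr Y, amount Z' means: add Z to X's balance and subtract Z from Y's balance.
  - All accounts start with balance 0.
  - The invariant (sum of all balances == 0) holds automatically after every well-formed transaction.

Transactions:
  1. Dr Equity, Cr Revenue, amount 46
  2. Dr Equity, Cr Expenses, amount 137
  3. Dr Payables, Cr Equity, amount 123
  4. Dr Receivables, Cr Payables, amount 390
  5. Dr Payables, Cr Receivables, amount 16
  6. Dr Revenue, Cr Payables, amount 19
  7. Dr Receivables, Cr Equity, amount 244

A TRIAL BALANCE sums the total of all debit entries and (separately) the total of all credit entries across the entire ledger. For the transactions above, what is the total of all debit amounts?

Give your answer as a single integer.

Txn 1: debit+=46
Txn 2: debit+=137
Txn 3: debit+=123
Txn 4: debit+=390
Txn 5: debit+=16
Txn 6: debit+=19
Txn 7: debit+=244
Total debits = 975

Answer: 975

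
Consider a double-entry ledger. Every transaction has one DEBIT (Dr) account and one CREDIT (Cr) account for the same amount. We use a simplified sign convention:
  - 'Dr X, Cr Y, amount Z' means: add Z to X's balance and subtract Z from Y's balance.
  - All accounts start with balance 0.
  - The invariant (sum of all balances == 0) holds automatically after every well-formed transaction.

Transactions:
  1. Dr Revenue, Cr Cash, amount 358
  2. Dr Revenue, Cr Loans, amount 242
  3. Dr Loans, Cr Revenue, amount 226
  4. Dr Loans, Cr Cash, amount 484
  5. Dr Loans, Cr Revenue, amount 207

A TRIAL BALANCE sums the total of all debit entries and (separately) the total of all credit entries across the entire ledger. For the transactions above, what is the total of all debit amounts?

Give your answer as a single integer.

Txn 1: debit+=358
Txn 2: debit+=242
Txn 3: debit+=226
Txn 4: debit+=484
Txn 5: debit+=207
Total debits = 1517

Answer: 1517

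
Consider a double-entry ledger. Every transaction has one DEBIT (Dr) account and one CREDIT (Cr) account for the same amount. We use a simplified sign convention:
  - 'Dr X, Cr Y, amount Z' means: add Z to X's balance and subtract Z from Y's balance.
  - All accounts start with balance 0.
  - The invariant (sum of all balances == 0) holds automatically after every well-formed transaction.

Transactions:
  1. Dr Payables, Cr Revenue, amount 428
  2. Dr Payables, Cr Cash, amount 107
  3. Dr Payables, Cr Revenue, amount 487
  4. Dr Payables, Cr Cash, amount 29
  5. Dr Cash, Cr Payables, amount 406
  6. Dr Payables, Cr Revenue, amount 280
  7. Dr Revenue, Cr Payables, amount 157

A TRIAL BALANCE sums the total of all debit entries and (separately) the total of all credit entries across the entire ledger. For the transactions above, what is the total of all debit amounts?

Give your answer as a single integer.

Answer: 1894

Derivation:
Txn 1: debit+=428
Txn 2: debit+=107
Txn 3: debit+=487
Txn 4: debit+=29
Txn 5: debit+=406
Txn 6: debit+=280
Txn 7: debit+=157
Total debits = 1894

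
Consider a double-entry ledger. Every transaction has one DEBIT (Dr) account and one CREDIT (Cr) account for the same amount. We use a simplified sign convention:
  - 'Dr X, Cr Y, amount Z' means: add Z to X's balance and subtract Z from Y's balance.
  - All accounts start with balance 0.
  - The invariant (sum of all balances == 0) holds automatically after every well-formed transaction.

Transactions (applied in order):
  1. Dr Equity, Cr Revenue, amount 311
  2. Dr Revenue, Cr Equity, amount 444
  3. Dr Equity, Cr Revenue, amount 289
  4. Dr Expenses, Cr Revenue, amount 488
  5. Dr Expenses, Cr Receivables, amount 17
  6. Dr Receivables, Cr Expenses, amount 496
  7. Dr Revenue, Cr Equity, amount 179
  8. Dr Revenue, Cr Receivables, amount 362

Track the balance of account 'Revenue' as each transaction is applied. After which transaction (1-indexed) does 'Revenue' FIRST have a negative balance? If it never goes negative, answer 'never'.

After txn 1: Revenue=-311

Answer: 1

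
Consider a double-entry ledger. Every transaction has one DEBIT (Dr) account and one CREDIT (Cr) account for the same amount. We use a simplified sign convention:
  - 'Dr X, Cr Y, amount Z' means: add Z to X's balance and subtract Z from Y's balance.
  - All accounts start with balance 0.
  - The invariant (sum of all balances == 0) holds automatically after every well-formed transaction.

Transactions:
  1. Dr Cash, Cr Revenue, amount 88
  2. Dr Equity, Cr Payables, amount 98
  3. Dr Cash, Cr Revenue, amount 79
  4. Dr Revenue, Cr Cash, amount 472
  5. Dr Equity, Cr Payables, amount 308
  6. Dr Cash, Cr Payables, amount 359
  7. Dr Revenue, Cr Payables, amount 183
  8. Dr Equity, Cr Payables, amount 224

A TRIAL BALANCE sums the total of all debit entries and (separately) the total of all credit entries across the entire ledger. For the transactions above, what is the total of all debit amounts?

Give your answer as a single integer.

Answer: 1811

Derivation:
Txn 1: debit+=88
Txn 2: debit+=98
Txn 3: debit+=79
Txn 4: debit+=472
Txn 5: debit+=308
Txn 6: debit+=359
Txn 7: debit+=183
Txn 8: debit+=224
Total debits = 1811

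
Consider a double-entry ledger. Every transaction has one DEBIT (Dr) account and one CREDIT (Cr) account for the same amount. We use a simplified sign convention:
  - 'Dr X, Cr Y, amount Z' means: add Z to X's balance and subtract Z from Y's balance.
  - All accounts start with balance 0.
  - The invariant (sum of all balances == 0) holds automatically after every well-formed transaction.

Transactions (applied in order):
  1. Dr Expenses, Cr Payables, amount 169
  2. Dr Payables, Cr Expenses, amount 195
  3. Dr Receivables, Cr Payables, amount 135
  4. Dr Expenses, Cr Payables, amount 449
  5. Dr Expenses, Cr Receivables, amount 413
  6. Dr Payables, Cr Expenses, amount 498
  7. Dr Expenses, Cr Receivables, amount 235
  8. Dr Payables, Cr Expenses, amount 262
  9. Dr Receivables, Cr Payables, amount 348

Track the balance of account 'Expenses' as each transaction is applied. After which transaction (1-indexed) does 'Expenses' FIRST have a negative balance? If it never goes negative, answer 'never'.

After txn 1: Expenses=169
After txn 2: Expenses=-26

Answer: 2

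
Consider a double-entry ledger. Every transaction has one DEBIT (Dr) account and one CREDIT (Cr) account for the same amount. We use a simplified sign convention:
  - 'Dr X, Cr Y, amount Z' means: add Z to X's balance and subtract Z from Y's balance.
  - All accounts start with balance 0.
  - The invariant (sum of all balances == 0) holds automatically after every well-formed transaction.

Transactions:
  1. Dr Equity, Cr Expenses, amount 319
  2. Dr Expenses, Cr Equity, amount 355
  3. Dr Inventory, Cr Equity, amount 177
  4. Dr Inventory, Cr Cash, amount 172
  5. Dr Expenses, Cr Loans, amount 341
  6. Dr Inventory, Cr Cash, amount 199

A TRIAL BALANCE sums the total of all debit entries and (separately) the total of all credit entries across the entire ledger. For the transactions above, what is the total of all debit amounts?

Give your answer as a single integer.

Answer: 1563

Derivation:
Txn 1: debit+=319
Txn 2: debit+=355
Txn 3: debit+=177
Txn 4: debit+=172
Txn 5: debit+=341
Txn 6: debit+=199
Total debits = 1563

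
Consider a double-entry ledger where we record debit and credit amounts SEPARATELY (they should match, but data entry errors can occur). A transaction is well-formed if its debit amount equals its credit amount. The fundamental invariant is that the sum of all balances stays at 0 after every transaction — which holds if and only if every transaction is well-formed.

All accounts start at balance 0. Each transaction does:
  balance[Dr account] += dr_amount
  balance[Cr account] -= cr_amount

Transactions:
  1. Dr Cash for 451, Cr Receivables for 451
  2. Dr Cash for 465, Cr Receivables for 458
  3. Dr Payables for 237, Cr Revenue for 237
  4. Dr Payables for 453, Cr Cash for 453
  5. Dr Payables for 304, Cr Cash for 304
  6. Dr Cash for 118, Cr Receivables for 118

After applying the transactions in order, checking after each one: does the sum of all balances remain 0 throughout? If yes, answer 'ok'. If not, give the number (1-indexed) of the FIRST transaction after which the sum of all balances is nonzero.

After txn 1: dr=451 cr=451 sum_balances=0
After txn 2: dr=465 cr=458 sum_balances=7
After txn 3: dr=237 cr=237 sum_balances=7
After txn 4: dr=453 cr=453 sum_balances=7
After txn 5: dr=304 cr=304 sum_balances=7
After txn 6: dr=118 cr=118 sum_balances=7

Answer: 2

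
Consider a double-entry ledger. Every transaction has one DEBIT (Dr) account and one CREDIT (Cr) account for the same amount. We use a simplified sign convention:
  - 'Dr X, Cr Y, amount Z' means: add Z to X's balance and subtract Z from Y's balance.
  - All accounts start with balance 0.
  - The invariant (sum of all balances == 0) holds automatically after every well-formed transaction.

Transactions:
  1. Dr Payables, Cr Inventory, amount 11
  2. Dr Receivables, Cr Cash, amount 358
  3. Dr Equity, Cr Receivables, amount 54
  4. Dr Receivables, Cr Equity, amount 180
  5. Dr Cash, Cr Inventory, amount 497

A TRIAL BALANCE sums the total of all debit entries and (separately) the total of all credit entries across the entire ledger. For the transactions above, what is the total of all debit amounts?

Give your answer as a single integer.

Txn 1: debit+=11
Txn 2: debit+=358
Txn 3: debit+=54
Txn 4: debit+=180
Txn 5: debit+=497
Total debits = 1100

Answer: 1100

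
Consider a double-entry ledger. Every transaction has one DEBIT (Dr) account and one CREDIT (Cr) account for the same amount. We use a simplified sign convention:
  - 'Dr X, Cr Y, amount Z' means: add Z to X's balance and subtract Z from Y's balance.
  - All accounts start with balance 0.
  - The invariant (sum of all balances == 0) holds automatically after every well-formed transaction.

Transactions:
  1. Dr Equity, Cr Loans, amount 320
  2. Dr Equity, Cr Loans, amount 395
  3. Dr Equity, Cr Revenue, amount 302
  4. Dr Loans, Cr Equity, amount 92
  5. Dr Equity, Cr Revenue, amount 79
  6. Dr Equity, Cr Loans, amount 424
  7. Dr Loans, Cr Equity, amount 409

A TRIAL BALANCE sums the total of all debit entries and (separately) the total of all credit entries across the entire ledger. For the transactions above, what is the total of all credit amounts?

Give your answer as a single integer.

Answer: 2021

Derivation:
Txn 1: credit+=320
Txn 2: credit+=395
Txn 3: credit+=302
Txn 4: credit+=92
Txn 5: credit+=79
Txn 6: credit+=424
Txn 7: credit+=409
Total credits = 2021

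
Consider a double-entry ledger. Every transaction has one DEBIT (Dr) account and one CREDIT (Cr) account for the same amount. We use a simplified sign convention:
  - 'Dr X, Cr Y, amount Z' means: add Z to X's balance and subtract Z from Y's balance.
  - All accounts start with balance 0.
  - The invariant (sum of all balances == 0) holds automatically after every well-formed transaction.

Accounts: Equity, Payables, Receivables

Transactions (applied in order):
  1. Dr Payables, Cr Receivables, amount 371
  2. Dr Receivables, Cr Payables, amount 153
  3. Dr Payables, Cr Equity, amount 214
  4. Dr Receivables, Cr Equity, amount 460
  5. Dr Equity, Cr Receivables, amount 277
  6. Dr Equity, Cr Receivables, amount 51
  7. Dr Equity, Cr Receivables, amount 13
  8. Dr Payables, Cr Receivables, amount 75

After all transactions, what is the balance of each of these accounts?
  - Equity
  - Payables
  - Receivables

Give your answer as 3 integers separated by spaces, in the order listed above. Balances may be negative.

After txn 1 (Dr Payables, Cr Receivables, amount 371): Payables=371 Receivables=-371
After txn 2 (Dr Receivables, Cr Payables, amount 153): Payables=218 Receivables=-218
After txn 3 (Dr Payables, Cr Equity, amount 214): Equity=-214 Payables=432 Receivables=-218
After txn 4 (Dr Receivables, Cr Equity, amount 460): Equity=-674 Payables=432 Receivables=242
After txn 5 (Dr Equity, Cr Receivables, amount 277): Equity=-397 Payables=432 Receivables=-35
After txn 6 (Dr Equity, Cr Receivables, amount 51): Equity=-346 Payables=432 Receivables=-86
After txn 7 (Dr Equity, Cr Receivables, amount 13): Equity=-333 Payables=432 Receivables=-99
After txn 8 (Dr Payables, Cr Receivables, amount 75): Equity=-333 Payables=507 Receivables=-174

Answer: -333 507 -174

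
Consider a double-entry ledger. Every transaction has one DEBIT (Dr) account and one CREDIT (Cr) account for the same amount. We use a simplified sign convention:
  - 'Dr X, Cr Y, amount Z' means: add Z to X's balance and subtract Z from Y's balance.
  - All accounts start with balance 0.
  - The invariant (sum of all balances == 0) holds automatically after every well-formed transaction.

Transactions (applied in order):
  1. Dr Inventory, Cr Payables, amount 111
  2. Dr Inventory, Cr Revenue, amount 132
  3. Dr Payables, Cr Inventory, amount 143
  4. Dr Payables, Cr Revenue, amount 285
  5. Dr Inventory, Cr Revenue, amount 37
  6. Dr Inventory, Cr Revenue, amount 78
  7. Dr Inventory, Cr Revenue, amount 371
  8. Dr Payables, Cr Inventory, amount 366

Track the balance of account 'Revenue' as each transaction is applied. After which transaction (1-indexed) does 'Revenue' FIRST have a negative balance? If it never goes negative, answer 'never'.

Answer: 2

Derivation:
After txn 1: Revenue=0
After txn 2: Revenue=-132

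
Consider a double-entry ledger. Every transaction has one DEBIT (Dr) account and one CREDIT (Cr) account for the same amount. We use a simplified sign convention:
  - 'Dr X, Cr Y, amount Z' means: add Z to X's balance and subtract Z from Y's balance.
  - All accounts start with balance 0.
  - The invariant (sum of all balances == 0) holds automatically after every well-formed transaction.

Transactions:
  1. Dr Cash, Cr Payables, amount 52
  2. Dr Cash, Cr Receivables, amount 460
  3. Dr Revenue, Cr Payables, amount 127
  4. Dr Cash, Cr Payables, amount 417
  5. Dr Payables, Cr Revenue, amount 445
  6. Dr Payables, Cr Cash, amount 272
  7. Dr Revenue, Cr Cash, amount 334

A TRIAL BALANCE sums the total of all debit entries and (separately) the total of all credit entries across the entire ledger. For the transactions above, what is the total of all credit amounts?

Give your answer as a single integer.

Answer: 2107

Derivation:
Txn 1: credit+=52
Txn 2: credit+=460
Txn 3: credit+=127
Txn 4: credit+=417
Txn 5: credit+=445
Txn 6: credit+=272
Txn 7: credit+=334
Total credits = 2107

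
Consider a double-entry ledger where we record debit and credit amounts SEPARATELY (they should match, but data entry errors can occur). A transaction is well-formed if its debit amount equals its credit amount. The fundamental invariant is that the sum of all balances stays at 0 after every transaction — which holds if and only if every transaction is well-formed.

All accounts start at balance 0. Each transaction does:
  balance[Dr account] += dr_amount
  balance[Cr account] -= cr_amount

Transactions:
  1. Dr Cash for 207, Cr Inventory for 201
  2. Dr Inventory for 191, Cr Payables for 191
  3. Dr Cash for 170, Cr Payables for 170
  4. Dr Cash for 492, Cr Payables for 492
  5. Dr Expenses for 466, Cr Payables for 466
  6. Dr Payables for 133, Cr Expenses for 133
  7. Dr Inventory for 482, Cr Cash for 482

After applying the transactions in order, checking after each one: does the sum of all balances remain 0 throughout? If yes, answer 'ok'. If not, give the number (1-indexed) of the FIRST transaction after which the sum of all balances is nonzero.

Answer: 1

Derivation:
After txn 1: dr=207 cr=201 sum_balances=6
After txn 2: dr=191 cr=191 sum_balances=6
After txn 3: dr=170 cr=170 sum_balances=6
After txn 4: dr=492 cr=492 sum_balances=6
After txn 5: dr=466 cr=466 sum_balances=6
After txn 6: dr=133 cr=133 sum_balances=6
After txn 7: dr=482 cr=482 sum_balances=6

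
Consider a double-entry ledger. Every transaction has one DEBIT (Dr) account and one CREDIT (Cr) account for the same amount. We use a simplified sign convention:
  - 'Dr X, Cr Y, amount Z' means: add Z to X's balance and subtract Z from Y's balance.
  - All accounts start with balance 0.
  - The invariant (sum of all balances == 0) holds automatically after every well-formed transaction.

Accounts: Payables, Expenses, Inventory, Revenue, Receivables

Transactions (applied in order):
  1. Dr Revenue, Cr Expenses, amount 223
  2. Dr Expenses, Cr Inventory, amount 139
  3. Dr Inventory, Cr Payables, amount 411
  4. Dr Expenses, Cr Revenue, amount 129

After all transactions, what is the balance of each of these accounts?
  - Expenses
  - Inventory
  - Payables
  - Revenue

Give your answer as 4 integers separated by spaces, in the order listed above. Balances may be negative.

After txn 1 (Dr Revenue, Cr Expenses, amount 223): Expenses=-223 Revenue=223
After txn 2 (Dr Expenses, Cr Inventory, amount 139): Expenses=-84 Inventory=-139 Revenue=223
After txn 3 (Dr Inventory, Cr Payables, amount 411): Expenses=-84 Inventory=272 Payables=-411 Revenue=223
After txn 4 (Dr Expenses, Cr Revenue, amount 129): Expenses=45 Inventory=272 Payables=-411 Revenue=94

Answer: 45 272 -411 94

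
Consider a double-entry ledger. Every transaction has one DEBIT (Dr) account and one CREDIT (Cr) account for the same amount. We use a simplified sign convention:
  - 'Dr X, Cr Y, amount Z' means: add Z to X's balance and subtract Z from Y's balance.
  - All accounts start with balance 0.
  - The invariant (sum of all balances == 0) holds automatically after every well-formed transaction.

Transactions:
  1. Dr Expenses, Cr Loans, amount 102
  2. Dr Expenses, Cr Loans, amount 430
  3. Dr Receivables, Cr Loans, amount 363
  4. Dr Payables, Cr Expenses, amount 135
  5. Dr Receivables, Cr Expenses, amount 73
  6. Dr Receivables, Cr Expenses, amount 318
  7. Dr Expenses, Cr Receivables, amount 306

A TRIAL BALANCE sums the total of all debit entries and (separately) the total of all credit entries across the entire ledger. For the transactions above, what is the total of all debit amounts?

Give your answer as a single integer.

Answer: 1727

Derivation:
Txn 1: debit+=102
Txn 2: debit+=430
Txn 3: debit+=363
Txn 4: debit+=135
Txn 5: debit+=73
Txn 6: debit+=318
Txn 7: debit+=306
Total debits = 1727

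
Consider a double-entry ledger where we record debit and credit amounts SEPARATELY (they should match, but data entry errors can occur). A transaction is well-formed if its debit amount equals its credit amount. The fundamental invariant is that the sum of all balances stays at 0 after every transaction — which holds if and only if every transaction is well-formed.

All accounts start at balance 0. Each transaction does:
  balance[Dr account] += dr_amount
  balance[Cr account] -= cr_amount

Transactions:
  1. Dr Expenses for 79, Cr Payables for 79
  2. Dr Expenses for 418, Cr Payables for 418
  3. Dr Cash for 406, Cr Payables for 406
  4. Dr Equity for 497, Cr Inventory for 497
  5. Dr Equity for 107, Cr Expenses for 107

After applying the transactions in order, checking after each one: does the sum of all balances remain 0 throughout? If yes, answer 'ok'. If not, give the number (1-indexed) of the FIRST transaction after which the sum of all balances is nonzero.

After txn 1: dr=79 cr=79 sum_balances=0
After txn 2: dr=418 cr=418 sum_balances=0
After txn 3: dr=406 cr=406 sum_balances=0
After txn 4: dr=497 cr=497 sum_balances=0
After txn 5: dr=107 cr=107 sum_balances=0

Answer: ok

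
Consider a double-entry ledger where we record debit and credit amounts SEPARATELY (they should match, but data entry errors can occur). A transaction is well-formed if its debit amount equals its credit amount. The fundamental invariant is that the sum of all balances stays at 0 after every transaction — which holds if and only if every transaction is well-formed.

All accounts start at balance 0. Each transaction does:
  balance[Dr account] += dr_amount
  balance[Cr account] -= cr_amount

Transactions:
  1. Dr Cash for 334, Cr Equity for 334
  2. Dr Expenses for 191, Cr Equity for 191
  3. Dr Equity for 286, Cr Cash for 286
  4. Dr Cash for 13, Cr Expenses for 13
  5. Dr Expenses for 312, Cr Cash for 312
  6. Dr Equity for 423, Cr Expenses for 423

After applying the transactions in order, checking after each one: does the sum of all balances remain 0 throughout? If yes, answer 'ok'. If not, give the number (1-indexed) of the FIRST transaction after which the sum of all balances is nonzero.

After txn 1: dr=334 cr=334 sum_balances=0
After txn 2: dr=191 cr=191 sum_balances=0
After txn 3: dr=286 cr=286 sum_balances=0
After txn 4: dr=13 cr=13 sum_balances=0
After txn 5: dr=312 cr=312 sum_balances=0
After txn 6: dr=423 cr=423 sum_balances=0

Answer: ok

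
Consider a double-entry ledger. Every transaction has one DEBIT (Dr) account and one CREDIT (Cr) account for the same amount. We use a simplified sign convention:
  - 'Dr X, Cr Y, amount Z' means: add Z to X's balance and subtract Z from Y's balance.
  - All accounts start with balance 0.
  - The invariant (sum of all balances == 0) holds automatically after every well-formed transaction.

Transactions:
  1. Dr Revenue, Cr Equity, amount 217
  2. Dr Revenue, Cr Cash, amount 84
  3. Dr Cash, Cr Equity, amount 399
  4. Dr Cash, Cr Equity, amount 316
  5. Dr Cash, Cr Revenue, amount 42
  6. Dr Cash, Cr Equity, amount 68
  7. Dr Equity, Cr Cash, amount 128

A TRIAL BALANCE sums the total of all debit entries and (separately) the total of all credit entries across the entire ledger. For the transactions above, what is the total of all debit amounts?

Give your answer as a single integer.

Answer: 1254

Derivation:
Txn 1: debit+=217
Txn 2: debit+=84
Txn 3: debit+=399
Txn 4: debit+=316
Txn 5: debit+=42
Txn 6: debit+=68
Txn 7: debit+=128
Total debits = 1254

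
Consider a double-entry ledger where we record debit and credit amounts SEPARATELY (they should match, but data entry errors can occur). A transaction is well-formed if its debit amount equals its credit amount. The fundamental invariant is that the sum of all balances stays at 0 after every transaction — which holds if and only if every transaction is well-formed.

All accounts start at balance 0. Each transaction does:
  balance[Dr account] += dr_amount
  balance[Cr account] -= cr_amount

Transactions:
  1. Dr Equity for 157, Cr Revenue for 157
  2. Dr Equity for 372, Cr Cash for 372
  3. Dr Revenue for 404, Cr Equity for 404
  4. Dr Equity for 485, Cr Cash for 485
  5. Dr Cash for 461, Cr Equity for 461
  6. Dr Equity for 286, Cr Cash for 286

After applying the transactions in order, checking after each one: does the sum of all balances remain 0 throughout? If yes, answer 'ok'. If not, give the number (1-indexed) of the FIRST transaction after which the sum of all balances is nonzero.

Answer: ok

Derivation:
After txn 1: dr=157 cr=157 sum_balances=0
After txn 2: dr=372 cr=372 sum_balances=0
After txn 3: dr=404 cr=404 sum_balances=0
After txn 4: dr=485 cr=485 sum_balances=0
After txn 5: dr=461 cr=461 sum_balances=0
After txn 6: dr=286 cr=286 sum_balances=0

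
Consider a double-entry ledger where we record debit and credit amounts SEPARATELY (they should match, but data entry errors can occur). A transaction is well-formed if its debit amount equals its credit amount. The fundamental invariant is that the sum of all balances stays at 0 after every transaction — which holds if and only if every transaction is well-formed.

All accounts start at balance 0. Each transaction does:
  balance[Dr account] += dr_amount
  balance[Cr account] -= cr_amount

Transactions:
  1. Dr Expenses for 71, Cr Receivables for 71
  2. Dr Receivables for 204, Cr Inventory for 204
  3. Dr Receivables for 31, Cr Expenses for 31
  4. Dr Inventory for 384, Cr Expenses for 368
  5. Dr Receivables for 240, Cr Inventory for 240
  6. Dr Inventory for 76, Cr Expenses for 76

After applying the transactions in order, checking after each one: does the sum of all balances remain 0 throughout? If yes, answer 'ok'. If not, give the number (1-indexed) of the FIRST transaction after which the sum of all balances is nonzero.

After txn 1: dr=71 cr=71 sum_balances=0
After txn 2: dr=204 cr=204 sum_balances=0
After txn 3: dr=31 cr=31 sum_balances=0
After txn 4: dr=384 cr=368 sum_balances=16
After txn 5: dr=240 cr=240 sum_balances=16
After txn 6: dr=76 cr=76 sum_balances=16

Answer: 4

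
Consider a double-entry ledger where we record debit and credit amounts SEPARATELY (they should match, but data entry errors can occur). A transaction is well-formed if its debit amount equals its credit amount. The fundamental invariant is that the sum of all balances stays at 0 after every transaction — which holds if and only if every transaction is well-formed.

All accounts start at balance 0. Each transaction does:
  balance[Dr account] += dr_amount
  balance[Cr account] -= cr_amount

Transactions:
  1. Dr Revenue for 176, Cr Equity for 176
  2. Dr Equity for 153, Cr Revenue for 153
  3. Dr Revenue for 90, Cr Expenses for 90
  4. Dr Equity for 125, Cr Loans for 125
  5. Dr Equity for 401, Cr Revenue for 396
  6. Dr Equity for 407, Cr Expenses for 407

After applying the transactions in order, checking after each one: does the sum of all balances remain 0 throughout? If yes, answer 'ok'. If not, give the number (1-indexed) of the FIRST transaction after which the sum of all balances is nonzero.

After txn 1: dr=176 cr=176 sum_balances=0
After txn 2: dr=153 cr=153 sum_balances=0
After txn 3: dr=90 cr=90 sum_balances=0
After txn 4: dr=125 cr=125 sum_balances=0
After txn 5: dr=401 cr=396 sum_balances=5
After txn 6: dr=407 cr=407 sum_balances=5

Answer: 5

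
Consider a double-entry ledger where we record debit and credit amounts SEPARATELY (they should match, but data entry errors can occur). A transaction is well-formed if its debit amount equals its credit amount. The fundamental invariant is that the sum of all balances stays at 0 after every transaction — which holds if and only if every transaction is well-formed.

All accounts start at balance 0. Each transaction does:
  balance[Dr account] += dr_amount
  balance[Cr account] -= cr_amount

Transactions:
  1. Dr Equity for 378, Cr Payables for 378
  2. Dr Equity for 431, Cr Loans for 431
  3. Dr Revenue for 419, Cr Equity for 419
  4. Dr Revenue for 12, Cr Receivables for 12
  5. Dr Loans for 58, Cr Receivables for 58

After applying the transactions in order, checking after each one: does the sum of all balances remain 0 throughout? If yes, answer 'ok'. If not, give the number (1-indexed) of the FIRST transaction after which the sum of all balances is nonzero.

After txn 1: dr=378 cr=378 sum_balances=0
After txn 2: dr=431 cr=431 sum_balances=0
After txn 3: dr=419 cr=419 sum_balances=0
After txn 4: dr=12 cr=12 sum_balances=0
After txn 5: dr=58 cr=58 sum_balances=0

Answer: ok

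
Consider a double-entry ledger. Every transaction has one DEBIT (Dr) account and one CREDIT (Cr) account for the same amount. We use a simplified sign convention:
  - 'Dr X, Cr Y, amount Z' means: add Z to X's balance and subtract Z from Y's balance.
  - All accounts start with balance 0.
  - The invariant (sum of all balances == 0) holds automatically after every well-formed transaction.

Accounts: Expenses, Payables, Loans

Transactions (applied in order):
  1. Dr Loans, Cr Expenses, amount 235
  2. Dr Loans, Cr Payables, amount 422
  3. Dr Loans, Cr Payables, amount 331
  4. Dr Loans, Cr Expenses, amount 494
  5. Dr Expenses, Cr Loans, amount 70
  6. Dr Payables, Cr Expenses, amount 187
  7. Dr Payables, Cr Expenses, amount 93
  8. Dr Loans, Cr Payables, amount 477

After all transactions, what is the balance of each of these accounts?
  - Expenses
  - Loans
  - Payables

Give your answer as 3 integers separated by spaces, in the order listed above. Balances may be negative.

After txn 1 (Dr Loans, Cr Expenses, amount 235): Expenses=-235 Loans=235
After txn 2 (Dr Loans, Cr Payables, amount 422): Expenses=-235 Loans=657 Payables=-422
After txn 3 (Dr Loans, Cr Payables, amount 331): Expenses=-235 Loans=988 Payables=-753
After txn 4 (Dr Loans, Cr Expenses, amount 494): Expenses=-729 Loans=1482 Payables=-753
After txn 5 (Dr Expenses, Cr Loans, amount 70): Expenses=-659 Loans=1412 Payables=-753
After txn 6 (Dr Payables, Cr Expenses, amount 187): Expenses=-846 Loans=1412 Payables=-566
After txn 7 (Dr Payables, Cr Expenses, amount 93): Expenses=-939 Loans=1412 Payables=-473
After txn 8 (Dr Loans, Cr Payables, amount 477): Expenses=-939 Loans=1889 Payables=-950

Answer: -939 1889 -950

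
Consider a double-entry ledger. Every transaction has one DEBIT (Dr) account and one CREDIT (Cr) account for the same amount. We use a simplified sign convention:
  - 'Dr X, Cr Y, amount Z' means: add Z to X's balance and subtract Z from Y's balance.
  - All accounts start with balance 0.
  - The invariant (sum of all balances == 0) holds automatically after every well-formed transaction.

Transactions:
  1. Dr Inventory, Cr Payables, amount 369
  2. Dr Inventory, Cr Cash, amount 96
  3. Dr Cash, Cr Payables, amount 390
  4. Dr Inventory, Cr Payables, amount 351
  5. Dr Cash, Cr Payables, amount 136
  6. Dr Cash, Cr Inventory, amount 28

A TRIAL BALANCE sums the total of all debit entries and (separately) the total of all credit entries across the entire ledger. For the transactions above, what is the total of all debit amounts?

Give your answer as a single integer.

Answer: 1370

Derivation:
Txn 1: debit+=369
Txn 2: debit+=96
Txn 3: debit+=390
Txn 4: debit+=351
Txn 5: debit+=136
Txn 6: debit+=28
Total debits = 1370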